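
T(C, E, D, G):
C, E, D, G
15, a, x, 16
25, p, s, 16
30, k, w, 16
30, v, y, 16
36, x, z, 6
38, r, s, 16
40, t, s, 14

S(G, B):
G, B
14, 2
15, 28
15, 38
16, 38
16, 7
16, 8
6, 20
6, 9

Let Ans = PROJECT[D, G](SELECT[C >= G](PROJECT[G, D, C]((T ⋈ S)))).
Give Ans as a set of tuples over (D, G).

{(s, 14), (s, 16), (w, 16), (y, 16), (z, 6)}

Natural join on G: {(15, a, x, 16, 38), (15, a, x, 16, 7), (15, a, x, 16, 8), (25, p, s, 16, 38), (25, p, s, 16, 7), (25, p, s, 16, 8), (30, k, w, 16, 38), (30, k, w, 16, 7), (30, k, w, 16, 8), (30, v, y, 16, 38), (30, v, y, 16, 7), (30, v, y, 16, 8), (36, x, z, 6, 20), (36, x, z, 6, 9), (38, r, s, 16, 38), (38, r, s, 16, 7), (38, r, s, 16, 8), (40, t, s, 14, 2)}
Keep only column(s) G, D, C (11 duplicate(s) eliminated): {(14, s, 40), (16, s, 25), (16, s, 38), (16, w, 30), (16, x, 15), (16, y, 30), (6, z, 36)}
σ[C >= G]: keep tuples satisfying C >= G → {(14, s, 40), (16, s, 25), (16, s, 38), (16, w, 30), (16, y, 30), (6, z, 36)}
Keep only column(s) D, G (1 duplicate(s) eliminated): {(s, 14), (s, 16), (w, 16), (y, 16), (z, 6)}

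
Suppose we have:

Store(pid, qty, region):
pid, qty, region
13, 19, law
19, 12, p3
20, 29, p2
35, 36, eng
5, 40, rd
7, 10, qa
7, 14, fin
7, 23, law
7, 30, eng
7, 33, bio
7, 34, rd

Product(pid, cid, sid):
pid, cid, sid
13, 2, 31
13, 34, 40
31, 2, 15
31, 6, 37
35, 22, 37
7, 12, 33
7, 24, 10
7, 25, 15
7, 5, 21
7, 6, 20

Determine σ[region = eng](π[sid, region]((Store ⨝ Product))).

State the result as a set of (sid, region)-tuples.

Natural join on pid: {(13, 19, law, 2, 31), (13, 19, law, 34, 40), (35, 36, eng, 22, 37), (7, 10, qa, 12, 33), (7, 10, qa, 24, 10), (7, 10, qa, 25, 15), (7, 10, qa, 5, 21), (7, 10, qa, 6, 20), (7, 14, fin, 12, 33), (7, 14, fin, 24, 10), (7, 14, fin, 25, 15), (7, 14, fin, 5, 21), (7, 14, fin, 6, 20), (7, 23, law, 12, 33), (7, 23, law, 24, 10), (7, 23, law, 25, 15), (7, 23, law, 5, 21), (7, 23, law, 6, 20), (7, 30, eng, 12, 33), (7, 30, eng, 24, 10), (7, 30, eng, 25, 15), (7, 30, eng, 5, 21), (7, 30, eng, 6, 20), (7, 33, bio, 12, 33), (7, 33, bio, 24, 10), (7, 33, bio, 25, 15), (7, 33, bio, 5, 21), (7, 33, bio, 6, 20), (7, 34, rd, 12, 33), (7, 34, rd, 24, 10), (7, 34, rd, 25, 15), (7, 34, rd, 5, 21), (7, 34, rd, 6, 20)}
Projecting to sid, region: {(10, bio), (10, eng), (10, fin), (10, law), (10, qa), (10, rd), (15, bio), (15, eng), (15, fin), (15, law), (15, qa), (15, rd), (20, bio), (20, eng), (20, fin), (20, law), (20, qa), (20, rd), (21, bio), (21, eng), (21, fin), (21, law), (21, qa), (21, rd), (31, law), (33, bio), (33, eng), (33, fin), (33, law), (33, qa), (33, rd), (37, eng), (40, law)}
Selection region = eng: {(10, eng), (15, eng), (20, eng), (21, eng), (33, eng), (37, eng)}

{(10, eng), (15, eng), (20, eng), (21, eng), (33, eng), (37, eng)}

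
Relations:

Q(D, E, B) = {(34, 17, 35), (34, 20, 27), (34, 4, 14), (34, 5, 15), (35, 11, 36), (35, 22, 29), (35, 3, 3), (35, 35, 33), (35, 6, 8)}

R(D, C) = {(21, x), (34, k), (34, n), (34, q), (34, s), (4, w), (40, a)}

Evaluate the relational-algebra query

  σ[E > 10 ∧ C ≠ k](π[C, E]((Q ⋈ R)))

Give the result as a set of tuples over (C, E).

Natural join on D: {(34, 17, 35, k), (34, 17, 35, n), (34, 17, 35, q), (34, 17, 35, s), (34, 20, 27, k), (34, 20, 27, n), (34, 20, 27, q), (34, 20, 27, s), (34, 4, 14, k), (34, 4, 14, n), (34, 4, 14, q), (34, 4, 14, s), (34, 5, 15, k), (34, 5, 15, n), (34, 5, 15, q), (34, 5, 15, s)}
π_{C, E} gives {(k, 17), (k, 20), (k, 4), (k, 5), (n, 17), (n, 20), (n, 4), (n, 5), (q, 17), (q, 20), (q, 4), (q, 5), (s, 17), (s, 20), (s, 4), (s, 5)}.
σ[E > 10 ∧ C ≠ k]: keep tuples satisfying E > 10 ∧ C ≠ k → {(n, 17), (n, 20), (q, 17), (q, 20), (s, 17), (s, 20)}

{(n, 17), (n, 20), (q, 17), (q, 20), (s, 17), (s, 20)}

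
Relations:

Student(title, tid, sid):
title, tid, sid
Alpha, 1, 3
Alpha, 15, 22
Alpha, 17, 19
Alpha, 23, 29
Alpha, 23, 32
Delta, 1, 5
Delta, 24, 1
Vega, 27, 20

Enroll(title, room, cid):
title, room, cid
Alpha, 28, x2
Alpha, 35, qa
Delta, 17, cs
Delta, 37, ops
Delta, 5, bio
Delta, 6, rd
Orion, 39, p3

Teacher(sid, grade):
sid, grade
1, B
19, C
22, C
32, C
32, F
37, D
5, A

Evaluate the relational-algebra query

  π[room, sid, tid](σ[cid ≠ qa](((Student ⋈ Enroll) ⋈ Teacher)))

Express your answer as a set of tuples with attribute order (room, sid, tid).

{(17, 1, 24), (17, 5, 1), (28, 19, 17), (28, 22, 15), (28, 32, 23), (37, 1, 24), (37, 5, 1), (5, 1, 24), (5, 5, 1), (6, 1, 24), (6, 5, 1)}

Student ⋈ Enroll (natural join on title): {(Alpha, 1, 3, 28, x2), (Alpha, 1, 3, 35, qa), (Alpha, 15, 22, 28, x2), (Alpha, 15, 22, 35, qa), (Alpha, 17, 19, 28, x2), (Alpha, 17, 19, 35, qa), (Alpha, 23, 29, 28, x2), (Alpha, 23, 29, 35, qa), (Alpha, 23, 32, 28, x2), (Alpha, 23, 32, 35, qa), (Delta, 1, 5, 17, cs), (Delta, 1, 5, 37, ops), (Delta, 1, 5, 5, bio), (Delta, 1, 5, 6, rd), (Delta, 24, 1, 17, cs), (Delta, 24, 1, 37, ops), (Delta, 24, 1, 5, bio), (Delta, 24, 1, 6, rd)}
(Student ⋈ Enroll) ⋈ Teacher (natural join on sid): {(Alpha, 15, 22, 28, x2, C), (Alpha, 15, 22, 35, qa, C), (Alpha, 17, 19, 28, x2, C), (Alpha, 17, 19, 35, qa, C), (Alpha, 23, 32, 28, x2, C), (Alpha, 23, 32, 28, x2, F), (Alpha, 23, 32, 35, qa, C), (Alpha, 23, 32, 35, qa, F), (Delta, 1, 5, 17, cs, A), (Delta, 1, 5, 37, ops, A), (Delta, 1, 5, 5, bio, A), (Delta, 1, 5, 6, rd, A), (Delta, 24, 1, 17, cs, B), (Delta, 24, 1, 37, ops, B), (Delta, 24, 1, 5, bio, B), (Delta, 24, 1, 6, rd, B)}
Selection cid ≠ qa: {(Alpha, 15, 22, 28, x2, C), (Alpha, 17, 19, 28, x2, C), (Alpha, 23, 32, 28, x2, C), (Alpha, 23, 32, 28, x2, F), (Delta, 1, 5, 17, cs, A), (Delta, 1, 5, 37, ops, A), (Delta, 1, 5, 5, bio, A), (Delta, 1, 5, 6, rd, A), (Delta, 24, 1, 17, cs, B), (Delta, 24, 1, 37, ops, B), (Delta, 24, 1, 5, bio, B), (Delta, 24, 1, 6, rd, B)}
Projecting to room, sid, tid (1 duplicate(s) eliminated): {(17, 1, 24), (17, 5, 1), (28, 19, 17), (28, 22, 15), (28, 32, 23), (37, 1, 24), (37, 5, 1), (5, 1, 24), (5, 5, 1), (6, 1, 24), (6, 5, 1)}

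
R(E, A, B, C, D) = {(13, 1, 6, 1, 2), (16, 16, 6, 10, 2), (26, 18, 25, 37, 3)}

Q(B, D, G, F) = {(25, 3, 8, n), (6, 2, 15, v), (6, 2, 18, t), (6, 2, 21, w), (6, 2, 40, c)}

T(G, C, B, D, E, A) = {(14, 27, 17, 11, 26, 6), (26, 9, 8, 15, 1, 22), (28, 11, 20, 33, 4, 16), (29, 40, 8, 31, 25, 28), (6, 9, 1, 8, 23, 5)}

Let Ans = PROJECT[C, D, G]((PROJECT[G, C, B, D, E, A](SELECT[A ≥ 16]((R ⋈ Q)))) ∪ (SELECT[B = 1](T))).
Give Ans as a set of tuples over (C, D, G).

R ⋈ Q (natural join on B, D): {(13, 1, 6, 1, 2, 15, v), (13, 1, 6, 1, 2, 18, t), (13, 1, 6, 1, 2, 21, w), (13, 1, 6, 1, 2, 40, c), (16, 16, 6, 10, 2, 15, v), (16, 16, 6, 10, 2, 18, t), (16, 16, 6, 10, 2, 21, w), (16, 16, 6, 10, 2, 40, c), (26, 18, 25, 37, 3, 8, n)}
Filtering on A ≥ 16 leaves {(16, 16, 6, 10, 2, 15, v), (16, 16, 6, 10, 2, 18, t), (16, 16, 6, 10, 2, 21, w), (16, 16, 6, 10, 2, 40, c), (26, 18, 25, 37, 3, 8, n)}.
π_{G, C, B, D, E, A} gives {(15, 10, 6, 2, 16, 16), (18, 10, 6, 2, 16, 16), (21, 10, 6, 2, 16, 16), (40, 10, 6, 2, 16, 16), (8, 37, 25, 3, 26, 18)}.
Filtering on B = 1 leaves {(6, 9, 1, 8, 23, 5)}.
Union: {(15, 10, 6, 2, 16, 16), (18, 10, 6, 2, 16, 16), (21, 10, 6, 2, 16, 16), (40, 10, 6, 2, 16, 16), (8, 37, 25, 3, 26, 18)} with {(6, 9, 1, 8, 23, 5)} → {(15, 10, 6, 2, 16, 16), (18, 10, 6, 2, 16, 16), (21, 10, 6, 2, 16, 16), (40, 10, 6, 2, 16, 16), (6, 9, 1, 8, 23, 5), (8, 37, 25, 3, 26, 18)}
π_{C, D, G} gives {(10, 2, 15), (10, 2, 18), (10, 2, 21), (10, 2, 40), (37, 3, 8), (9, 8, 6)}.

{(10, 2, 15), (10, 2, 18), (10, 2, 21), (10, 2, 40), (37, 3, 8), (9, 8, 6)}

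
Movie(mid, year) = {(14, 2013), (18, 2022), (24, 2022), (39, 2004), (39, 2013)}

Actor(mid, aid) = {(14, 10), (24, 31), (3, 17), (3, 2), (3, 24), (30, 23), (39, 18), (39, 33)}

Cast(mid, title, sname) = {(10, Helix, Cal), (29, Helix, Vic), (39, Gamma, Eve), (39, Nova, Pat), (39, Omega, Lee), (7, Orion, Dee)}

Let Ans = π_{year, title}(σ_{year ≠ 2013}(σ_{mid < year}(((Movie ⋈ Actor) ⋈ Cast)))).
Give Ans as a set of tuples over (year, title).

{(2004, Gamma), (2004, Nova), (2004, Omega)}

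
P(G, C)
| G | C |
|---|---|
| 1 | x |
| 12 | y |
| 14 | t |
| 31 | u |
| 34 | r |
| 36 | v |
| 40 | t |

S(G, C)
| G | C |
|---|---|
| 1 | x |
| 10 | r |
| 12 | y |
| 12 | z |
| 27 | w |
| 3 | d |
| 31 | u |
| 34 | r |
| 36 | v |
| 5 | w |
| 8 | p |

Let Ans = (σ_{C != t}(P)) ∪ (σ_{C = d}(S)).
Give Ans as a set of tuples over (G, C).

{(1, x), (12, y), (3, d), (31, u), (34, r), (36, v)}

Filtering on C != t leaves {(1, x), (12, y), (31, u), (34, r), (36, v)}.
Filtering on C = d leaves {(3, d)}.
Set union of the two operands is {(1, x), (12, y), (3, d), (31, u), (34, r), (36, v)}.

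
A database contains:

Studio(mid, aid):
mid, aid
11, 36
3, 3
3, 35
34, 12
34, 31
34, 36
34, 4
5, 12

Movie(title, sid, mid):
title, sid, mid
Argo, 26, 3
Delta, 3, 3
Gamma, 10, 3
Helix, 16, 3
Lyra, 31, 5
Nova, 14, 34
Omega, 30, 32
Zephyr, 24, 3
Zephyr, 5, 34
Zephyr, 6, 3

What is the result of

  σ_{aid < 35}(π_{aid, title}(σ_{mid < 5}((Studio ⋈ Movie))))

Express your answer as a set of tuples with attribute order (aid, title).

Studio ⋈ Movie (natural join on mid): {(3, 3, Argo, 26), (3, 3, Delta, 3), (3, 3, Gamma, 10), (3, 3, Helix, 16), (3, 3, Zephyr, 24), (3, 3, Zephyr, 6), (3, 35, Argo, 26), (3, 35, Delta, 3), (3, 35, Gamma, 10), (3, 35, Helix, 16), (3, 35, Zephyr, 24), (3, 35, Zephyr, 6), (34, 12, Nova, 14), (34, 12, Zephyr, 5), (34, 31, Nova, 14), (34, 31, Zephyr, 5), (34, 36, Nova, 14), (34, 36, Zephyr, 5), (34, 4, Nova, 14), (34, 4, Zephyr, 5), (5, 12, Lyra, 31)}
Selection mid < 5: {(3, 3, Argo, 26), (3, 3, Delta, 3), (3, 3, Gamma, 10), (3, 3, Helix, 16), (3, 3, Zephyr, 24), (3, 3, Zephyr, 6), (3, 35, Argo, 26), (3, 35, Delta, 3), (3, 35, Gamma, 10), (3, 35, Helix, 16), (3, 35, Zephyr, 24), (3, 35, Zephyr, 6)}
π_{aid, title} gives {(3, Argo), (3, Delta), (3, Gamma), (3, Helix), (3, Zephyr), (35, Argo), (35, Delta), (35, Gamma), (35, Helix), (35, Zephyr)} (2 duplicate(s) eliminated).
Selection aid < 35: {(3, Argo), (3, Delta), (3, Gamma), (3, Helix), (3, Zephyr)}

{(3, Argo), (3, Delta), (3, Gamma), (3, Helix), (3, Zephyr)}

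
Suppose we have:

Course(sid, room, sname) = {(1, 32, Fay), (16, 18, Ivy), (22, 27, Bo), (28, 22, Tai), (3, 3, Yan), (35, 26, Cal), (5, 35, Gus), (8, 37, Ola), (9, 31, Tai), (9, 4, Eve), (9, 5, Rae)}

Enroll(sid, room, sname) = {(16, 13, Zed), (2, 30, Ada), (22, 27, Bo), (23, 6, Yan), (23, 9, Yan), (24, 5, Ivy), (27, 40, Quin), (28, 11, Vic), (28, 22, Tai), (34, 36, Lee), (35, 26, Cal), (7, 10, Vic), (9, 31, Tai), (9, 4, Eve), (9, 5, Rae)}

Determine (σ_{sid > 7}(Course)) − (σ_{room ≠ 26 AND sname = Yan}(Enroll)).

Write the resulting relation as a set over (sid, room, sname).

Apply σ_{sid > 7}; surviving tuples: {(16, 18, Ivy), (22, 27, Bo), (28, 22, Tai), (35, 26, Cal), (8, 37, Ola), (9, 31, Tai), (9, 4, Eve), (9, 5, Rae)}
Apply σ_{room ≠ 26 AND sname = Yan}; surviving tuples: {(23, 6, Yan), (23, 9, Yan)}
Difference: {(16, 18, Ivy), (22, 27, Bo), (28, 22, Tai), (35, 26, Cal), (8, 37, Ola), (9, 31, Tai), (9, 4, Eve), (9, 5, Rae)} with {(23, 6, Yan), (23, 9, Yan)} → {(16, 18, Ivy), (22, 27, Bo), (28, 22, Tai), (35, 26, Cal), (8, 37, Ola), (9, 31, Tai), (9, 4, Eve), (9, 5, Rae)}

{(16, 18, Ivy), (22, 27, Bo), (28, 22, Tai), (35, 26, Cal), (8, 37, Ola), (9, 31, Tai), (9, 4, Eve), (9, 5, Rae)}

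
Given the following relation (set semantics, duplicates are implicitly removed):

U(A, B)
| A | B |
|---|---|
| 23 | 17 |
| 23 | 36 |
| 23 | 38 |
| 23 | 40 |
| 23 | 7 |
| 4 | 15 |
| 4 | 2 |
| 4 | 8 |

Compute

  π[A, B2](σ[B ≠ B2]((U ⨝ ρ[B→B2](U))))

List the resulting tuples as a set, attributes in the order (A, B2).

ρ[B→B2]: schema becomes (A, B2); tuples unchanged.
Joining U and ρ[B→B2](U) on A yields {(23, 17, 17), (23, 17, 36), (23, 17, 38), (23, 17, 40), (23, 17, 7), (23, 36, 17), (23, 36, 36), (23, 36, 38), (23, 36, 40), (23, 36, 7), (23, 38, 17), (23, 38, 36), (23, 38, 38), (23, 38, 40), (23, 38, 7), (23, 40, 17), (23, 40, 36), (23, 40, 38), (23, 40, 40), (23, 40, 7), (23, 7, 17), (23, 7, 36), (23, 7, 38), (23, 7, 40), (23, 7, 7), (4, 15, 15), (4, 15, 2), (4, 15, 8), (4, 2, 15), (4, 2, 2), (4, 2, 8), (4, 8, 15), (4, 8, 2), (4, 8, 8)}.
σ[B ≠ B2]: keep tuples satisfying B ≠ B2 → {(23, 17, 36), (23, 17, 38), (23, 17, 40), (23, 17, 7), (23, 36, 17), (23, 36, 38), (23, 36, 40), (23, 36, 7), (23, 38, 17), (23, 38, 36), (23, 38, 40), (23, 38, 7), (23, 40, 17), (23, 40, 36), (23, 40, 38), (23, 40, 7), (23, 7, 17), (23, 7, 36), (23, 7, 38), (23, 7, 40), (4, 15, 2), (4, 15, 8), (4, 2, 15), (4, 2, 8), (4, 8, 15), (4, 8, 2)}
π_{A, B2} gives {(23, 17), (23, 36), (23, 38), (23, 40), (23, 7), (4, 15), (4, 2), (4, 8)} (18 duplicate(s) eliminated).

{(23, 17), (23, 36), (23, 38), (23, 40), (23, 7), (4, 15), (4, 2), (4, 8)}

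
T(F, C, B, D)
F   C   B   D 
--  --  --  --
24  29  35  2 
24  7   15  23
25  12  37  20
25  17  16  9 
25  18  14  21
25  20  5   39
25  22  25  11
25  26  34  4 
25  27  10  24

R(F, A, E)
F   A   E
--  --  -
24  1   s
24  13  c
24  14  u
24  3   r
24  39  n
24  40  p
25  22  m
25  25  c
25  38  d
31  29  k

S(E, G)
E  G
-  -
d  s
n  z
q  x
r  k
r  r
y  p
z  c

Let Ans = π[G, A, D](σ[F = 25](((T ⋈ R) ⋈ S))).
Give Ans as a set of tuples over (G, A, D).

T ⋈ R (natural join on F): {(24, 29, 35, 2, 1, s), (24, 29, 35, 2, 13, c), (24, 29, 35, 2, 14, u), (24, 29, 35, 2, 3, r), (24, 29, 35, 2, 39, n), (24, 29, 35, 2, 40, p), (24, 7, 15, 23, 1, s), (24, 7, 15, 23, 13, c), (24, 7, 15, 23, 14, u), (24, 7, 15, 23, 3, r), (24, 7, 15, 23, 39, n), (24, 7, 15, 23, 40, p), (25, 12, 37, 20, 22, m), (25, 12, 37, 20, 25, c), (25, 12, 37, 20, 38, d), (25, 17, 16, 9, 22, m), (25, 17, 16, 9, 25, c), (25, 17, 16, 9, 38, d), (25, 18, 14, 21, 22, m), (25, 18, 14, 21, 25, c), (25, 18, 14, 21, 38, d), (25, 20, 5, 39, 22, m), (25, 20, 5, 39, 25, c), (25, 20, 5, 39, 38, d), (25, 22, 25, 11, 22, m), (25, 22, 25, 11, 25, c), (25, 22, 25, 11, 38, d), (25, 26, 34, 4, 22, m), (25, 26, 34, 4, 25, c), (25, 26, 34, 4, 38, d), (25, 27, 10, 24, 22, m), (25, 27, 10, 24, 25, c), (25, 27, 10, 24, 38, d)}
(T ⋈ R) ⋈ S (natural join on E): {(24, 29, 35, 2, 3, r, k), (24, 29, 35, 2, 3, r, r), (24, 29, 35, 2, 39, n, z), (24, 7, 15, 23, 3, r, k), (24, 7, 15, 23, 3, r, r), (24, 7, 15, 23, 39, n, z), (25, 12, 37, 20, 38, d, s), (25, 17, 16, 9, 38, d, s), (25, 18, 14, 21, 38, d, s), (25, 20, 5, 39, 38, d, s), (25, 22, 25, 11, 38, d, s), (25, 26, 34, 4, 38, d, s), (25, 27, 10, 24, 38, d, s)}
Filtering on F = 25 leaves {(25, 12, 37, 20, 38, d, s), (25, 17, 16, 9, 38, d, s), (25, 18, 14, 21, 38, d, s), (25, 20, 5, 39, 38, d, s), (25, 22, 25, 11, 38, d, s), (25, 26, 34, 4, 38, d, s), (25, 27, 10, 24, 38, d, s)}.
Projecting to G, A, D: {(s, 38, 11), (s, 38, 20), (s, 38, 21), (s, 38, 24), (s, 38, 39), (s, 38, 4), (s, 38, 9)}

{(s, 38, 11), (s, 38, 20), (s, 38, 21), (s, 38, 24), (s, 38, 39), (s, 38, 4), (s, 38, 9)}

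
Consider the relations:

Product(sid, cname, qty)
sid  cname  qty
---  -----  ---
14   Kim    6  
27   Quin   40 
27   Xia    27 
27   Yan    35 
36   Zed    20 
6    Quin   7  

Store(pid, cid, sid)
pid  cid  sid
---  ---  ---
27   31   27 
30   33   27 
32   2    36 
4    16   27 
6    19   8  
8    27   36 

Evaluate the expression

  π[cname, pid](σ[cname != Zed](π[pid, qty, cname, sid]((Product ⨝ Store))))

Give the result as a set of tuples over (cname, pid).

{(Quin, 27), (Quin, 30), (Quin, 4), (Xia, 27), (Xia, 30), (Xia, 4), (Yan, 27), (Yan, 30), (Yan, 4)}

Natural join on sid: {(27, Quin, 40, 27, 31), (27, Quin, 40, 30, 33), (27, Quin, 40, 4, 16), (27, Xia, 27, 27, 31), (27, Xia, 27, 30, 33), (27, Xia, 27, 4, 16), (27, Yan, 35, 27, 31), (27, Yan, 35, 30, 33), (27, Yan, 35, 4, 16), (36, Zed, 20, 32, 2), (36, Zed, 20, 8, 27)}
π_{pid, qty, cname, sid} gives {(27, 27, Xia, 27), (27, 35, Yan, 27), (27, 40, Quin, 27), (30, 27, Xia, 27), (30, 35, Yan, 27), (30, 40, Quin, 27), (32, 20, Zed, 36), (4, 27, Xia, 27), (4, 35, Yan, 27), (4, 40, Quin, 27), (8, 20, Zed, 36)}.
Apply σ_{cname != Zed}; surviving tuples: {(27, 27, Xia, 27), (27, 35, Yan, 27), (27, 40, Quin, 27), (30, 27, Xia, 27), (30, 35, Yan, 27), (30, 40, Quin, 27), (4, 27, Xia, 27), (4, 35, Yan, 27), (4, 40, Quin, 27)}
π_{cname, pid} gives {(Quin, 27), (Quin, 30), (Quin, 4), (Xia, 27), (Xia, 30), (Xia, 4), (Yan, 27), (Yan, 30), (Yan, 4)}.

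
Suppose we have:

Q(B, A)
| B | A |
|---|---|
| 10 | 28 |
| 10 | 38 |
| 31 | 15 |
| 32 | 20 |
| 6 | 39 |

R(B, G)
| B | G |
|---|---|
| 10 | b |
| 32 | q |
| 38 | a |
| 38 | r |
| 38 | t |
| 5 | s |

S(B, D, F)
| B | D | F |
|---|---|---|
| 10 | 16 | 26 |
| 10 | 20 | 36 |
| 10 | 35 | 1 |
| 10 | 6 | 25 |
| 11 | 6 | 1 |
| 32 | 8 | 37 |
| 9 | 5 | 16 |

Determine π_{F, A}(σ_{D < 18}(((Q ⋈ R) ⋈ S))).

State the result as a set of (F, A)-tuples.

Joining Q and R on B yields {(10, 28, b), (10, 38, b), (32, 20, q)}.
Joining (Q ⋈ R) and S on B yields {(10, 28, b, 16, 26), (10, 28, b, 20, 36), (10, 28, b, 35, 1), (10, 28, b, 6, 25), (10, 38, b, 16, 26), (10, 38, b, 20, 36), (10, 38, b, 35, 1), (10, 38, b, 6, 25), (32, 20, q, 8, 37)}.
σ[D < 18]: keep tuples satisfying D < 18 → {(10, 28, b, 16, 26), (10, 28, b, 6, 25), (10, 38, b, 16, 26), (10, 38, b, 6, 25), (32, 20, q, 8, 37)}
Keep only column(s) F, A: {(25, 28), (25, 38), (26, 28), (26, 38), (37, 20)}

{(25, 28), (25, 38), (26, 28), (26, 38), (37, 20)}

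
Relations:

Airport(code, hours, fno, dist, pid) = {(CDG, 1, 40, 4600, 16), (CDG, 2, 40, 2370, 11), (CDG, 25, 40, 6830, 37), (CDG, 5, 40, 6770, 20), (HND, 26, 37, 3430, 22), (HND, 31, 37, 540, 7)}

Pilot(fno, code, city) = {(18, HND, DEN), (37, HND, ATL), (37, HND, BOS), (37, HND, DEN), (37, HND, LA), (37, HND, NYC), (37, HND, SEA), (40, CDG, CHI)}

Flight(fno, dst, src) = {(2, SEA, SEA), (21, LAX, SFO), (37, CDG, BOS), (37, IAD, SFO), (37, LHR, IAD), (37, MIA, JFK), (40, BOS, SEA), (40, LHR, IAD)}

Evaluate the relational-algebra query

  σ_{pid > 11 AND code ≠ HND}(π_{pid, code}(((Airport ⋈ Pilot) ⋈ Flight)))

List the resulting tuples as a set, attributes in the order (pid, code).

{(16, CDG), (20, CDG), (37, CDG)}

Airport ⋈ Pilot (natural join on code, fno): {(CDG, 1, 40, 4600, 16, CHI), (CDG, 2, 40, 2370, 11, CHI), (CDG, 25, 40, 6830, 37, CHI), (CDG, 5, 40, 6770, 20, CHI), (HND, 26, 37, 3430, 22, ATL), (HND, 26, 37, 3430, 22, BOS), (HND, 26, 37, 3430, 22, DEN), (HND, 26, 37, 3430, 22, LA), (HND, 26, 37, 3430, 22, NYC), (HND, 26, 37, 3430, 22, SEA), (HND, 31, 37, 540, 7, ATL), (HND, 31, 37, 540, 7, BOS), (HND, 31, 37, 540, 7, DEN), (HND, 31, 37, 540, 7, LA), (HND, 31, 37, 540, 7, NYC), (HND, 31, 37, 540, 7, SEA)}
(Airport ⋈ Pilot) ⋈ Flight (natural join on fno): {(CDG, 1, 40, 4600, 16, CHI, BOS, SEA), (CDG, 1, 40, 4600, 16, CHI, LHR, IAD), (CDG, 2, 40, 2370, 11, CHI, BOS, SEA), (CDG, 2, 40, 2370, 11, CHI, LHR, IAD), (CDG, 25, 40, 6830, 37, CHI, BOS, SEA), (CDG, 25, 40, 6830, 37, CHI, LHR, IAD), (CDG, 5, 40, 6770, 20, CHI, BOS, SEA), (CDG, 5, 40, 6770, 20, CHI, LHR, IAD), (HND, 26, 37, 3430, 22, ATL, CDG, BOS), (HND, 26, 37, 3430, 22, ATL, IAD, SFO), (HND, 26, 37, 3430, 22, ATL, LHR, IAD), (HND, 26, 37, 3430, 22, ATL, MIA, JFK), (HND, 26, 37, 3430, 22, BOS, CDG, BOS), (HND, 26, 37, 3430, 22, BOS, IAD, SFO), (HND, 26, 37, 3430, 22, BOS, LHR, IAD), (HND, 26, 37, 3430, 22, BOS, MIA, JFK), (HND, 26, 37, 3430, 22, DEN, CDG, BOS), (HND, 26, 37, 3430, 22, DEN, IAD, SFO), (HND, 26, 37, 3430, 22, DEN, LHR, IAD), (HND, 26, 37, 3430, 22, DEN, MIA, JFK), (HND, 26, 37, 3430, 22, LA, CDG, BOS), (HND, 26, 37, 3430, 22, LA, IAD, SFO), (HND, 26, 37, 3430, 22, LA, LHR, IAD), (HND, 26, 37, 3430, 22, LA, MIA, JFK), (HND, 26, 37, 3430, 22, NYC, CDG, BOS), (HND, 26, 37, 3430, 22, NYC, IAD, SFO), (HND, 26, 37, 3430, 22, NYC, LHR, IAD), (HND, 26, 37, 3430, 22, NYC, MIA, JFK), (HND, 26, 37, 3430, 22, SEA, CDG, BOS), (HND, 26, 37, 3430, 22, SEA, IAD, SFO), (HND, 26, 37, 3430, 22, SEA, LHR, IAD), (HND, 26, 37, 3430, 22, SEA, MIA, JFK), (HND, 31, 37, 540, 7, ATL, CDG, BOS), (HND, 31, 37, 540, 7, ATL, IAD, SFO), (HND, 31, 37, 540, 7, ATL, LHR, IAD), (HND, 31, 37, 540, 7, ATL, MIA, JFK), (HND, 31, 37, 540, 7, BOS, CDG, BOS), (HND, 31, 37, 540, 7, BOS, IAD, SFO), (HND, 31, 37, 540, 7, BOS, LHR, IAD), (HND, 31, 37, 540, 7, BOS, MIA, JFK), (HND, 31, 37, 540, 7, DEN, CDG, BOS), (HND, 31, 37, 540, 7, DEN, IAD, SFO), (HND, 31, 37, 540, 7, DEN, LHR, IAD), (HND, 31, 37, 540, 7, DEN, MIA, JFK), (HND, 31, 37, 540, 7, LA, CDG, BOS), (HND, 31, 37, 540, 7, LA, IAD, SFO), (HND, 31, 37, 540, 7, LA, LHR, IAD), (HND, 31, 37, 540, 7, LA, MIA, JFK), (HND, 31, 37, 540, 7, NYC, CDG, BOS), (HND, 31, 37, 540, 7, NYC, IAD, SFO), (HND, 31, 37, 540, 7, NYC, LHR, IAD), (HND, 31, 37, 540, 7, NYC, MIA, JFK), (HND, 31, 37, 540, 7, SEA, CDG, BOS), (HND, 31, 37, 540, 7, SEA, IAD, SFO), (HND, 31, 37, 540, 7, SEA, LHR, IAD), (HND, 31, 37, 540, 7, SEA, MIA, JFK)}
π[pid, code]: project onto (pid, code) (50 duplicate(s) eliminated) → {(11, CDG), (16, CDG), (20, CDG), (22, HND), (37, CDG), (7, HND)}
Apply σ_{pid > 11 AND code ≠ HND}; surviving tuples: {(16, CDG), (20, CDG), (37, CDG)}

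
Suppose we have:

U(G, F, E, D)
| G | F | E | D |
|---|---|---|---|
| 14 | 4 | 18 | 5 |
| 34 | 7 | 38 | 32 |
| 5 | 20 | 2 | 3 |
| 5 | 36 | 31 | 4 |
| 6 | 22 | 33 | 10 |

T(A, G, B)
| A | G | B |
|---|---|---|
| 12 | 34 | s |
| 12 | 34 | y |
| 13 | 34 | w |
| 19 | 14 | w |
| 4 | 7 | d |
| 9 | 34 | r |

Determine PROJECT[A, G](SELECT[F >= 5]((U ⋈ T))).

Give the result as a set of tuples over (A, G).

{(12, 34), (13, 34), (9, 34)}

Joining U and T on G yields {(14, 4, 18, 5, 19, w), (34, 7, 38, 32, 12, s), (34, 7, 38, 32, 12, y), (34, 7, 38, 32, 13, w), (34, 7, 38, 32, 9, r)}.
σ[F >= 5]: keep tuples satisfying F >= 5 → {(34, 7, 38, 32, 12, s), (34, 7, 38, 32, 12, y), (34, 7, 38, 32, 13, w), (34, 7, 38, 32, 9, r)}
π[A, G]: project onto (A, G) (1 duplicate(s) eliminated) → {(12, 34), (13, 34), (9, 34)}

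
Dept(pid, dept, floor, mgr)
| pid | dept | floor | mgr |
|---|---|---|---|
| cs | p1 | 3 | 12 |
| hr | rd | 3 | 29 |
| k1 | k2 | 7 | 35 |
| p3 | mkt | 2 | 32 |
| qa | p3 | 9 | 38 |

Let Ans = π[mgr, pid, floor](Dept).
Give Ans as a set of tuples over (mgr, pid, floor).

{(12, cs, 3), (29, hr, 3), (32, p3, 2), (35, k1, 7), (38, qa, 9)}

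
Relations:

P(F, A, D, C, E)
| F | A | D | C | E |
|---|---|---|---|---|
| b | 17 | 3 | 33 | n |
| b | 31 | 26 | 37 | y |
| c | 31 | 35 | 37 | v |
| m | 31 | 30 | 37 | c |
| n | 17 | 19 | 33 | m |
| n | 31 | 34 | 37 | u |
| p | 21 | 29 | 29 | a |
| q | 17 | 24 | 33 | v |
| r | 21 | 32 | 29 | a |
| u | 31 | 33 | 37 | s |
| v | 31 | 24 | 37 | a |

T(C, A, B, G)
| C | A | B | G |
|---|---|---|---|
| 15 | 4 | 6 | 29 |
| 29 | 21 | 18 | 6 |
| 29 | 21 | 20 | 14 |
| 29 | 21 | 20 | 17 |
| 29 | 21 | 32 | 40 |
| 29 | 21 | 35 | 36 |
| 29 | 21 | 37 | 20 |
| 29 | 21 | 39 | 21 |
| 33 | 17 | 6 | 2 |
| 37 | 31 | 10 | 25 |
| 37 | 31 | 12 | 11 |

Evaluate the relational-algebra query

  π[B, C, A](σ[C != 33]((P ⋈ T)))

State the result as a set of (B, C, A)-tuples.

Natural join on A, C: {(b, 17, 3, 33, n, 6, 2), (b, 31, 26, 37, y, 10, 25), (b, 31, 26, 37, y, 12, 11), (c, 31, 35, 37, v, 10, 25), (c, 31, 35, 37, v, 12, 11), (m, 31, 30, 37, c, 10, 25), (m, 31, 30, 37, c, 12, 11), (n, 17, 19, 33, m, 6, 2), (n, 31, 34, 37, u, 10, 25), (n, 31, 34, 37, u, 12, 11), (p, 21, 29, 29, a, 18, 6), (p, 21, 29, 29, a, 20, 14), (p, 21, 29, 29, a, 20, 17), (p, 21, 29, 29, a, 32, 40), (p, 21, 29, 29, a, 35, 36), (p, 21, 29, 29, a, 37, 20), (p, 21, 29, 29, a, 39, 21), (q, 17, 24, 33, v, 6, 2), (r, 21, 32, 29, a, 18, 6), (r, 21, 32, 29, a, 20, 14), (r, 21, 32, 29, a, 20, 17), (r, 21, 32, 29, a, 32, 40), (r, 21, 32, 29, a, 35, 36), (r, 21, 32, 29, a, 37, 20), (r, 21, 32, 29, a, 39, 21), (u, 31, 33, 37, s, 10, 25), (u, 31, 33, 37, s, 12, 11), (v, 31, 24, 37, a, 10, 25), (v, 31, 24, 37, a, 12, 11)}
σ[C != 33]: keep tuples satisfying C != 33 → {(b, 31, 26, 37, y, 10, 25), (b, 31, 26, 37, y, 12, 11), (c, 31, 35, 37, v, 10, 25), (c, 31, 35, 37, v, 12, 11), (m, 31, 30, 37, c, 10, 25), (m, 31, 30, 37, c, 12, 11), (n, 31, 34, 37, u, 10, 25), (n, 31, 34, 37, u, 12, 11), (p, 21, 29, 29, a, 18, 6), (p, 21, 29, 29, a, 20, 14), (p, 21, 29, 29, a, 20, 17), (p, 21, 29, 29, a, 32, 40), (p, 21, 29, 29, a, 35, 36), (p, 21, 29, 29, a, 37, 20), (p, 21, 29, 29, a, 39, 21), (r, 21, 32, 29, a, 18, 6), (r, 21, 32, 29, a, 20, 14), (r, 21, 32, 29, a, 20, 17), (r, 21, 32, 29, a, 32, 40), (r, 21, 32, 29, a, 35, 36), (r, 21, 32, 29, a, 37, 20), (r, 21, 32, 29, a, 39, 21), (u, 31, 33, 37, s, 10, 25), (u, 31, 33, 37, s, 12, 11), (v, 31, 24, 37, a, 10, 25), (v, 31, 24, 37, a, 12, 11)}
π[B, C, A]: project onto (B, C, A) (18 duplicate(s) eliminated) → {(10, 37, 31), (12, 37, 31), (18, 29, 21), (20, 29, 21), (32, 29, 21), (35, 29, 21), (37, 29, 21), (39, 29, 21)}

{(10, 37, 31), (12, 37, 31), (18, 29, 21), (20, 29, 21), (32, 29, 21), (35, 29, 21), (37, 29, 21), (39, 29, 21)}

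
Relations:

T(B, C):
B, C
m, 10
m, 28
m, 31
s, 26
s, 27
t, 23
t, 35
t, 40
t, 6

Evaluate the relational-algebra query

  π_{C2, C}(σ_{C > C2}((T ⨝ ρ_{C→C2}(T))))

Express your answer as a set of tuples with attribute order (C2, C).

ρ[C→C2]: schema becomes (B, C2); tuples unchanged.
Joining T and ρ_{C→C2}(T) on B yields {(m, 10, 10), (m, 10, 28), (m, 10, 31), (m, 28, 10), (m, 28, 28), (m, 28, 31), (m, 31, 10), (m, 31, 28), (m, 31, 31), (s, 26, 26), (s, 26, 27), (s, 27, 26), (s, 27, 27), (t, 23, 23), (t, 23, 35), (t, 23, 40), (t, 23, 6), (t, 35, 23), (t, 35, 35), (t, 35, 40), (t, 35, 6), (t, 40, 23), (t, 40, 35), (t, 40, 40), (t, 40, 6), (t, 6, 23), (t, 6, 35), (t, 6, 40), (t, 6, 6)}.
Filtering on C > C2 leaves {(m, 28, 10), (m, 31, 10), (m, 31, 28), (s, 27, 26), (t, 23, 6), (t, 35, 23), (t, 35, 6), (t, 40, 23), (t, 40, 35), (t, 40, 6)}.
π[C2, C]: project onto (C2, C) → {(10, 28), (10, 31), (23, 35), (23, 40), (26, 27), (28, 31), (35, 40), (6, 23), (6, 35), (6, 40)}

{(10, 28), (10, 31), (23, 35), (23, 40), (26, 27), (28, 31), (35, 40), (6, 23), (6, 35), (6, 40)}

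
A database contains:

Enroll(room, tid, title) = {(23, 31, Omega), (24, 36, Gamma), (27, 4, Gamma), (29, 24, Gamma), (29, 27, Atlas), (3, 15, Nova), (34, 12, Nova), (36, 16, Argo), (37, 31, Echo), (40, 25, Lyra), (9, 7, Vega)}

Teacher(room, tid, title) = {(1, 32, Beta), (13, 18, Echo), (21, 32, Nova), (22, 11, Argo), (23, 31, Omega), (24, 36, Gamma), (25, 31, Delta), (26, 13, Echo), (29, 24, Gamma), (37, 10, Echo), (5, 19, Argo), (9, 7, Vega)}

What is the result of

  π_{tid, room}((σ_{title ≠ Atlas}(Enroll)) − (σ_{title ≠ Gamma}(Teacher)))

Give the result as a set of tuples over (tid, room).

{(12, 34), (15, 3), (16, 36), (24, 29), (25, 40), (31, 37), (36, 24), (4, 27)}

Apply σ_{title ≠ Atlas}; surviving tuples: {(23, 31, Omega), (24, 36, Gamma), (27, 4, Gamma), (29, 24, Gamma), (3, 15, Nova), (34, 12, Nova), (36, 16, Argo), (37, 31, Echo), (40, 25, Lyra), (9, 7, Vega)}
Apply σ_{title ≠ Gamma}; surviving tuples: {(1, 32, Beta), (13, 18, Echo), (21, 32, Nova), (22, 11, Argo), (23, 31, Omega), (25, 31, Delta), (26, 13, Echo), (37, 10, Echo), (5, 19, Argo), (9, 7, Vega)}
Difference: {(23, 31, Omega), (24, 36, Gamma), (27, 4, Gamma), (29, 24, Gamma), (3, 15, Nova), (34, 12, Nova), (36, 16, Argo), (37, 31, Echo), (40, 25, Lyra), (9, 7, Vega)} with {(1, 32, Beta), (13, 18, Echo), (21, 32, Nova), (22, 11, Argo), (23, 31, Omega), (25, 31, Delta), (26, 13, Echo), (37, 10, Echo), (5, 19, Argo), (9, 7, Vega)} → {(24, 36, Gamma), (27, 4, Gamma), (29, 24, Gamma), (3, 15, Nova), (34, 12, Nova), (36, 16, Argo), (37, 31, Echo), (40, 25, Lyra)}
π_{tid, room} gives {(12, 34), (15, 3), (16, 36), (24, 29), (25, 40), (31, 37), (36, 24), (4, 27)}.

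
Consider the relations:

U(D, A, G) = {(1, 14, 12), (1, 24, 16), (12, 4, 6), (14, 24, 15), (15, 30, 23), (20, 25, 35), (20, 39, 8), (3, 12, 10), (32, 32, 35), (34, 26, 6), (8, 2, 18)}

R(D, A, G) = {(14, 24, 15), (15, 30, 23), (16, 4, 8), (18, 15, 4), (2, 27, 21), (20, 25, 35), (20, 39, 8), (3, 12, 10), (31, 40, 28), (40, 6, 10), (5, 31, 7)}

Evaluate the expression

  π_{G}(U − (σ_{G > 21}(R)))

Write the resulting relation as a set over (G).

{10, 12, 15, 16, 18, 35, 6, 8}

Selection G > 21: {(15, 30, 23), (20, 25, 35), (31, 40, 28)}
Taking the difference: {(1, 14, 12), (1, 24, 16), (12, 4, 6), (14, 24, 15), (20, 39, 8), (3, 12, 10), (32, 32, 35), (34, 26, 6), (8, 2, 18)}
π_{G} gives {10, 12, 15, 16, 18, 35, 6, 8} (1 duplicate(s) eliminated).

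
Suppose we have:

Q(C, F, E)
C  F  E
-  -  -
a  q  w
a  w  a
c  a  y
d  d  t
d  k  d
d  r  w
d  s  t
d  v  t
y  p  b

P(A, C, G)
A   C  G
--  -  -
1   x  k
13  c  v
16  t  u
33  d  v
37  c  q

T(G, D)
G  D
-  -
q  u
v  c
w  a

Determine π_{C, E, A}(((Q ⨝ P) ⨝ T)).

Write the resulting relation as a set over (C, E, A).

Q ⋈ P (natural join on C): {(c, a, y, 13, v), (c, a, y, 37, q), (d, d, t, 33, v), (d, k, d, 33, v), (d, r, w, 33, v), (d, s, t, 33, v), (d, v, t, 33, v)}
(Q ⨝ P) ⋈ T (natural join on G): {(c, a, y, 13, v, c), (c, a, y, 37, q, u), (d, d, t, 33, v, c), (d, k, d, 33, v, c), (d, r, w, 33, v, c), (d, s, t, 33, v, c), (d, v, t, 33, v, c)}
Projecting to C, E, A (2 duplicate(s) eliminated): {(c, y, 13), (c, y, 37), (d, d, 33), (d, t, 33), (d, w, 33)}

{(c, y, 13), (c, y, 37), (d, d, 33), (d, t, 33), (d, w, 33)}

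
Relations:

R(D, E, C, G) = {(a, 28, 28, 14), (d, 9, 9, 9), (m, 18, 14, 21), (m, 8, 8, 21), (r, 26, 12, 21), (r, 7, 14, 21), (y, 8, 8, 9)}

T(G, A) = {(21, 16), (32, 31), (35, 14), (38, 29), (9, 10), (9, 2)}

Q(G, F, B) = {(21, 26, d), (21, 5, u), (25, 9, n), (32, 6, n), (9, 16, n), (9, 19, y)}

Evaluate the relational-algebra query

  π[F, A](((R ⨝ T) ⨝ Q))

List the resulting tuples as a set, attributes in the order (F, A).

{(16, 10), (16, 2), (19, 10), (19, 2), (26, 16), (5, 16)}

R ⋈ T (natural join on G): {(d, 9, 9, 9, 10), (d, 9, 9, 9, 2), (m, 18, 14, 21, 16), (m, 8, 8, 21, 16), (r, 26, 12, 21, 16), (r, 7, 14, 21, 16), (y, 8, 8, 9, 10), (y, 8, 8, 9, 2)}
(R ⨝ T) ⋈ Q (natural join on G): {(d, 9, 9, 9, 10, 16, n), (d, 9, 9, 9, 10, 19, y), (d, 9, 9, 9, 2, 16, n), (d, 9, 9, 9, 2, 19, y), (m, 18, 14, 21, 16, 26, d), (m, 18, 14, 21, 16, 5, u), (m, 8, 8, 21, 16, 26, d), (m, 8, 8, 21, 16, 5, u), (r, 26, 12, 21, 16, 26, d), (r, 26, 12, 21, 16, 5, u), (r, 7, 14, 21, 16, 26, d), (r, 7, 14, 21, 16, 5, u), (y, 8, 8, 9, 10, 16, n), (y, 8, 8, 9, 10, 19, y), (y, 8, 8, 9, 2, 16, n), (y, 8, 8, 9, 2, 19, y)}
Keep only column(s) F, A (10 duplicate(s) eliminated): {(16, 10), (16, 2), (19, 10), (19, 2), (26, 16), (5, 16)}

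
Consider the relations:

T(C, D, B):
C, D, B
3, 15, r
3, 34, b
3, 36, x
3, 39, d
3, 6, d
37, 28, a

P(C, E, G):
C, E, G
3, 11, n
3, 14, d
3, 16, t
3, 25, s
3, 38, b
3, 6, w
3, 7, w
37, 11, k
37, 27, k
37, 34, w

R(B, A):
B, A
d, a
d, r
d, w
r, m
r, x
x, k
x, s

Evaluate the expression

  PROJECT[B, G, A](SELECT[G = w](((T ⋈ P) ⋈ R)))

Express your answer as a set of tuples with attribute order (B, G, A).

Joining T and P on C yields {(3, 15, r, 11, n), (3, 15, r, 14, d), (3, 15, r, 16, t), (3, 15, r, 25, s), (3, 15, r, 38, b), (3, 15, r, 6, w), (3, 15, r, 7, w), (3, 34, b, 11, n), (3, 34, b, 14, d), (3, 34, b, 16, t), (3, 34, b, 25, s), (3, 34, b, 38, b), (3, 34, b, 6, w), (3, 34, b, 7, w), (3, 36, x, 11, n), (3, 36, x, 14, d), (3, 36, x, 16, t), (3, 36, x, 25, s), (3, 36, x, 38, b), (3, 36, x, 6, w), (3, 36, x, 7, w), (3, 39, d, 11, n), (3, 39, d, 14, d), (3, 39, d, 16, t), (3, 39, d, 25, s), (3, 39, d, 38, b), (3, 39, d, 6, w), (3, 39, d, 7, w), (3, 6, d, 11, n), (3, 6, d, 14, d), (3, 6, d, 16, t), (3, 6, d, 25, s), (3, 6, d, 38, b), (3, 6, d, 6, w), (3, 6, d, 7, w), (37, 28, a, 11, k), (37, 28, a, 27, k), (37, 28, a, 34, w)}.
Joining (T ⋈ P) and R on B yields {(3, 15, r, 11, n, m), (3, 15, r, 11, n, x), (3, 15, r, 14, d, m), (3, 15, r, 14, d, x), (3, 15, r, 16, t, m), (3, 15, r, 16, t, x), (3, 15, r, 25, s, m), (3, 15, r, 25, s, x), (3, 15, r, 38, b, m), (3, 15, r, 38, b, x), (3, 15, r, 6, w, m), (3, 15, r, 6, w, x), (3, 15, r, 7, w, m), (3, 15, r, 7, w, x), (3, 36, x, 11, n, k), (3, 36, x, 11, n, s), (3, 36, x, 14, d, k), (3, 36, x, 14, d, s), (3, 36, x, 16, t, k), (3, 36, x, 16, t, s), (3, 36, x, 25, s, k), (3, 36, x, 25, s, s), (3, 36, x, 38, b, k), (3, 36, x, 38, b, s), (3, 36, x, 6, w, k), (3, 36, x, 6, w, s), (3, 36, x, 7, w, k), (3, 36, x, 7, w, s), (3, 39, d, 11, n, a), (3, 39, d, 11, n, r), (3, 39, d, 11, n, w), (3, 39, d, 14, d, a), (3, 39, d, 14, d, r), (3, 39, d, 14, d, w), (3, 39, d, 16, t, a), (3, 39, d, 16, t, r), (3, 39, d, 16, t, w), (3, 39, d, 25, s, a), (3, 39, d, 25, s, r), (3, 39, d, 25, s, w), (3, 39, d, 38, b, a), (3, 39, d, 38, b, r), (3, 39, d, 38, b, w), (3, 39, d, 6, w, a), (3, 39, d, 6, w, r), (3, 39, d, 6, w, w), (3, 39, d, 7, w, a), (3, 39, d, 7, w, r), (3, 39, d, 7, w, w), (3, 6, d, 11, n, a), (3, 6, d, 11, n, r), (3, 6, d, 11, n, w), (3, 6, d, 14, d, a), (3, 6, d, 14, d, r), (3, 6, d, 14, d, w), (3, 6, d, 16, t, a), (3, 6, d, 16, t, r), (3, 6, d, 16, t, w), (3, 6, d, 25, s, a), (3, 6, d, 25, s, r), (3, 6, d, 25, s, w), (3, 6, d, 38, b, a), (3, 6, d, 38, b, r), (3, 6, d, 38, b, w), (3, 6, d, 6, w, a), (3, 6, d, 6, w, r), (3, 6, d, 6, w, w), (3, 6, d, 7, w, a), (3, 6, d, 7, w, r), (3, 6, d, 7, w, w)}.
σ[G = w]: keep tuples satisfying G = w → {(3, 15, r, 6, w, m), (3, 15, r, 6, w, x), (3, 15, r, 7, w, m), (3, 15, r, 7, w, x), (3, 36, x, 6, w, k), (3, 36, x, 6, w, s), (3, 36, x, 7, w, k), (3, 36, x, 7, w, s), (3, 39, d, 6, w, a), (3, 39, d, 6, w, r), (3, 39, d, 6, w, w), (3, 39, d, 7, w, a), (3, 39, d, 7, w, r), (3, 39, d, 7, w, w), (3, 6, d, 6, w, a), (3, 6, d, 6, w, r), (3, 6, d, 6, w, w), (3, 6, d, 7, w, a), (3, 6, d, 7, w, r), (3, 6, d, 7, w, w)}
π[B, G, A]: project onto (B, G, A) (13 duplicate(s) eliminated) → {(d, w, a), (d, w, r), (d, w, w), (r, w, m), (r, w, x), (x, w, k), (x, w, s)}

{(d, w, a), (d, w, r), (d, w, w), (r, w, m), (r, w, x), (x, w, k), (x, w, s)}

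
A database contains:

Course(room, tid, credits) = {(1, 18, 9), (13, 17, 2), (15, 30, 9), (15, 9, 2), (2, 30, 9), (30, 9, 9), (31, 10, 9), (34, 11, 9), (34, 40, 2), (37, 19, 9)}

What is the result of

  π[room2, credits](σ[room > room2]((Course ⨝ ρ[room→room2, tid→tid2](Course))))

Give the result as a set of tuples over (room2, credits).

{(1, 9), (13, 2), (15, 2), (15, 9), (2, 9), (30, 9), (31, 9), (34, 9)}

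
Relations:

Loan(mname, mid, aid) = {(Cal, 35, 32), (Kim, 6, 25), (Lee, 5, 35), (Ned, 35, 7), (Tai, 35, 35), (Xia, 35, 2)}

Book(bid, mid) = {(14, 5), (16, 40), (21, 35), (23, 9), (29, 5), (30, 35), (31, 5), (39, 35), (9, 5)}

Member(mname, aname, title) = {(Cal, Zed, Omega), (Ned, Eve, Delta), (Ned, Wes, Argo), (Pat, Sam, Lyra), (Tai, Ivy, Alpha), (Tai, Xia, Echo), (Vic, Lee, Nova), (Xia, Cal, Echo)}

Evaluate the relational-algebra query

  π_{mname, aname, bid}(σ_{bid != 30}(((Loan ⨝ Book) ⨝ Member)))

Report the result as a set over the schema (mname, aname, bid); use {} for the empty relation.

Natural join on mid: {(Cal, 35, 32, 21), (Cal, 35, 32, 30), (Cal, 35, 32, 39), (Lee, 5, 35, 14), (Lee, 5, 35, 29), (Lee, 5, 35, 31), (Lee, 5, 35, 9), (Ned, 35, 7, 21), (Ned, 35, 7, 30), (Ned, 35, 7, 39), (Tai, 35, 35, 21), (Tai, 35, 35, 30), (Tai, 35, 35, 39), (Xia, 35, 2, 21), (Xia, 35, 2, 30), (Xia, 35, 2, 39)}
Natural join on mname: {(Cal, 35, 32, 21, Zed, Omega), (Cal, 35, 32, 30, Zed, Omega), (Cal, 35, 32, 39, Zed, Omega), (Ned, 35, 7, 21, Eve, Delta), (Ned, 35, 7, 21, Wes, Argo), (Ned, 35, 7, 30, Eve, Delta), (Ned, 35, 7, 30, Wes, Argo), (Ned, 35, 7, 39, Eve, Delta), (Ned, 35, 7, 39, Wes, Argo), (Tai, 35, 35, 21, Ivy, Alpha), (Tai, 35, 35, 21, Xia, Echo), (Tai, 35, 35, 30, Ivy, Alpha), (Tai, 35, 35, 30, Xia, Echo), (Tai, 35, 35, 39, Ivy, Alpha), (Tai, 35, 35, 39, Xia, Echo), (Xia, 35, 2, 21, Cal, Echo), (Xia, 35, 2, 30, Cal, Echo), (Xia, 35, 2, 39, Cal, Echo)}
Filtering on bid != 30 leaves {(Cal, 35, 32, 21, Zed, Omega), (Cal, 35, 32, 39, Zed, Omega), (Ned, 35, 7, 21, Eve, Delta), (Ned, 35, 7, 21, Wes, Argo), (Ned, 35, 7, 39, Eve, Delta), (Ned, 35, 7, 39, Wes, Argo), (Tai, 35, 35, 21, Ivy, Alpha), (Tai, 35, 35, 21, Xia, Echo), (Tai, 35, 35, 39, Ivy, Alpha), (Tai, 35, 35, 39, Xia, Echo), (Xia, 35, 2, 21, Cal, Echo), (Xia, 35, 2, 39, Cal, Echo)}.
π_{mname, aname, bid} gives {(Cal, Zed, 21), (Cal, Zed, 39), (Ned, Eve, 21), (Ned, Eve, 39), (Ned, Wes, 21), (Ned, Wes, 39), (Tai, Ivy, 21), (Tai, Ivy, 39), (Tai, Xia, 21), (Tai, Xia, 39), (Xia, Cal, 21), (Xia, Cal, 39)}.

{(Cal, Zed, 21), (Cal, Zed, 39), (Ned, Eve, 21), (Ned, Eve, 39), (Ned, Wes, 21), (Ned, Wes, 39), (Tai, Ivy, 21), (Tai, Ivy, 39), (Tai, Xia, 21), (Tai, Xia, 39), (Xia, Cal, 21), (Xia, Cal, 39)}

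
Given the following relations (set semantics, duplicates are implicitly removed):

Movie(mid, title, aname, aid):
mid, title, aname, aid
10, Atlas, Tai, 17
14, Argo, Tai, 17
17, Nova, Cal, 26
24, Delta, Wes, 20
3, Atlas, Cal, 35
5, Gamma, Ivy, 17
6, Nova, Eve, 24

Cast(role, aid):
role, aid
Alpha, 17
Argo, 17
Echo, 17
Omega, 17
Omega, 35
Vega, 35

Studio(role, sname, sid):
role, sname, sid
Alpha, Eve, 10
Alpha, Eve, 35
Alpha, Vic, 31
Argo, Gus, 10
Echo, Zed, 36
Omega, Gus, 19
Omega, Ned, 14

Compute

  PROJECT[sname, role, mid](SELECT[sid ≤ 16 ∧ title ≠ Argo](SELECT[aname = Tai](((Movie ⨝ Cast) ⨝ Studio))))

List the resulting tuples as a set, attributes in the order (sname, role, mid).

{(Eve, Alpha, 10), (Gus, Argo, 10), (Ned, Omega, 10)}

Joining Movie and Cast on aid yields {(10, Atlas, Tai, 17, Alpha), (10, Atlas, Tai, 17, Argo), (10, Atlas, Tai, 17, Echo), (10, Atlas, Tai, 17, Omega), (14, Argo, Tai, 17, Alpha), (14, Argo, Tai, 17, Argo), (14, Argo, Tai, 17, Echo), (14, Argo, Tai, 17, Omega), (3, Atlas, Cal, 35, Omega), (3, Atlas, Cal, 35, Vega), (5, Gamma, Ivy, 17, Alpha), (5, Gamma, Ivy, 17, Argo), (5, Gamma, Ivy, 17, Echo), (5, Gamma, Ivy, 17, Omega)}.
Joining (Movie ⨝ Cast) and Studio on role yields {(10, Atlas, Tai, 17, Alpha, Eve, 10), (10, Atlas, Tai, 17, Alpha, Eve, 35), (10, Atlas, Tai, 17, Alpha, Vic, 31), (10, Atlas, Tai, 17, Argo, Gus, 10), (10, Atlas, Tai, 17, Echo, Zed, 36), (10, Atlas, Tai, 17, Omega, Gus, 19), (10, Atlas, Tai, 17, Omega, Ned, 14), (14, Argo, Tai, 17, Alpha, Eve, 10), (14, Argo, Tai, 17, Alpha, Eve, 35), (14, Argo, Tai, 17, Alpha, Vic, 31), (14, Argo, Tai, 17, Argo, Gus, 10), (14, Argo, Tai, 17, Echo, Zed, 36), (14, Argo, Tai, 17, Omega, Gus, 19), (14, Argo, Tai, 17, Omega, Ned, 14), (3, Atlas, Cal, 35, Omega, Gus, 19), (3, Atlas, Cal, 35, Omega, Ned, 14), (5, Gamma, Ivy, 17, Alpha, Eve, 10), (5, Gamma, Ivy, 17, Alpha, Eve, 35), (5, Gamma, Ivy, 17, Alpha, Vic, 31), (5, Gamma, Ivy, 17, Argo, Gus, 10), (5, Gamma, Ivy, 17, Echo, Zed, 36), (5, Gamma, Ivy, 17, Omega, Gus, 19), (5, Gamma, Ivy, 17, Omega, Ned, 14)}.
Selection aname = Tai: {(10, Atlas, Tai, 17, Alpha, Eve, 10), (10, Atlas, Tai, 17, Alpha, Eve, 35), (10, Atlas, Tai, 17, Alpha, Vic, 31), (10, Atlas, Tai, 17, Argo, Gus, 10), (10, Atlas, Tai, 17, Echo, Zed, 36), (10, Atlas, Tai, 17, Omega, Gus, 19), (10, Atlas, Tai, 17, Omega, Ned, 14), (14, Argo, Tai, 17, Alpha, Eve, 10), (14, Argo, Tai, 17, Alpha, Eve, 35), (14, Argo, Tai, 17, Alpha, Vic, 31), (14, Argo, Tai, 17, Argo, Gus, 10), (14, Argo, Tai, 17, Echo, Zed, 36), (14, Argo, Tai, 17, Omega, Gus, 19), (14, Argo, Tai, 17, Omega, Ned, 14)}
Selection sid ≤ 16 ∧ title ≠ Argo: {(10, Atlas, Tai, 17, Alpha, Eve, 10), (10, Atlas, Tai, 17, Argo, Gus, 10), (10, Atlas, Tai, 17, Omega, Ned, 14)}
Keep only column(s) sname, role, mid: {(Eve, Alpha, 10), (Gus, Argo, 10), (Ned, Omega, 10)}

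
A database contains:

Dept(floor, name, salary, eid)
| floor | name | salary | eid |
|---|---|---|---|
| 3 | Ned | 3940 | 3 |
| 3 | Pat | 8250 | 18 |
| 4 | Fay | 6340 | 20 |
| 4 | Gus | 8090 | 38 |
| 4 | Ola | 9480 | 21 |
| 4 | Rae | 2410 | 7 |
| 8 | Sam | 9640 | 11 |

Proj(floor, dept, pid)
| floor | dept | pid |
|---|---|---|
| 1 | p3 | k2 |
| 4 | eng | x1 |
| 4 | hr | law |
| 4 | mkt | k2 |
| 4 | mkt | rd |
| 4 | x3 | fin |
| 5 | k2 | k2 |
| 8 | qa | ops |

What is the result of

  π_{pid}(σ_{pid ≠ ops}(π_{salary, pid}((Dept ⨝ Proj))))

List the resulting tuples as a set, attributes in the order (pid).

Joining Dept and Proj on floor yields {(4, Fay, 6340, 20, eng, x1), (4, Fay, 6340, 20, hr, law), (4, Fay, 6340, 20, mkt, k2), (4, Fay, 6340, 20, mkt, rd), (4, Fay, 6340, 20, x3, fin), (4, Gus, 8090, 38, eng, x1), (4, Gus, 8090, 38, hr, law), (4, Gus, 8090, 38, mkt, k2), (4, Gus, 8090, 38, mkt, rd), (4, Gus, 8090, 38, x3, fin), (4, Ola, 9480, 21, eng, x1), (4, Ola, 9480, 21, hr, law), (4, Ola, 9480, 21, mkt, k2), (4, Ola, 9480, 21, mkt, rd), (4, Ola, 9480, 21, x3, fin), (4, Rae, 2410, 7, eng, x1), (4, Rae, 2410, 7, hr, law), (4, Rae, 2410, 7, mkt, k2), (4, Rae, 2410, 7, mkt, rd), (4, Rae, 2410, 7, x3, fin), (8, Sam, 9640, 11, qa, ops)}.
π[salary, pid]: project onto (salary, pid) → {(2410, fin), (2410, k2), (2410, law), (2410, rd), (2410, x1), (6340, fin), (6340, k2), (6340, law), (6340, rd), (6340, x1), (8090, fin), (8090, k2), (8090, law), (8090, rd), (8090, x1), (9480, fin), (9480, k2), (9480, law), (9480, rd), (9480, x1), (9640, ops)}
Apply σ_{pid ≠ ops}; surviving tuples: {(2410, fin), (2410, k2), (2410, law), (2410, rd), (2410, x1), (6340, fin), (6340, k2), (6340, law), (6340, rd), (6340, x1), (8090, fin), (8090, k2), (8090, law), (8090, rd), (8090, x1), (9480, fin), (9480, k2), (9480, law), (9480, rd), (9480, x1)}
π[pid]: project onto (pid) (15 duplicate(s) eliminated) → {fin, k2, law, rd, x1}

{fin, k2, law, rd, x1}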